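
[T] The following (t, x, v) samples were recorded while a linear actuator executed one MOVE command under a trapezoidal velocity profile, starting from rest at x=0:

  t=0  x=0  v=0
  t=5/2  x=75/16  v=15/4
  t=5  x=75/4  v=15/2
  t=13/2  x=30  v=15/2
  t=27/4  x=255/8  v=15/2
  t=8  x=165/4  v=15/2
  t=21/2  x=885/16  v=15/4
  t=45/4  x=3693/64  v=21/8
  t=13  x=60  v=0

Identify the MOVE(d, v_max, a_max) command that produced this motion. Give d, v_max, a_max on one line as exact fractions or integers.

d=60 v_max=15/2 a_max=3/2

final state: t=13, x=60, v=0 → d = 60
a_max = (15/4−0)/(5/2−0) = 3/2
max v = 15/2 over t∈[5,8] → v_max = 15/2
check: 15/2·(5+3) = 60 ✓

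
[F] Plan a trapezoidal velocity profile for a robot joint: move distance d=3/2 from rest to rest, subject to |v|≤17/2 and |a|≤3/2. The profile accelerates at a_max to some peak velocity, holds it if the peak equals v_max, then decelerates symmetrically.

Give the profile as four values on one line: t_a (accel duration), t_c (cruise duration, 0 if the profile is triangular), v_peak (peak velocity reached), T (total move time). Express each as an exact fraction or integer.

t_a=1 t_c=0 v_peak=3/2 T=2

v_max²/a_max = (17/2)²/(3/2) = 289/6
3/2 < 289/6 ⇒ no cruise
v_peak = √(3/2·3/2) = √(9/4) = 3/2
t_a = (3/2)/(3/2) = 1; t_c = 0
T = 2·1 = 2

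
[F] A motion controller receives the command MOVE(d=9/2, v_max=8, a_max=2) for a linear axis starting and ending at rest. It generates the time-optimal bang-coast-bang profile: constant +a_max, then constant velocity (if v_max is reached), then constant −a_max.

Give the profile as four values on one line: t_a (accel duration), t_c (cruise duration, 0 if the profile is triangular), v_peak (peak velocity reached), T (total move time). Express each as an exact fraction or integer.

t_a=3/2 t_c=0 v_peak=3 T=3

(v_max)²/a_max = 8²/2 = 32
9/2 < 32 → triangular
v_peak = √(9/2·2) = √9 = 3
t_a = 3/2; t_c = 0
T = 2·3/2 = 3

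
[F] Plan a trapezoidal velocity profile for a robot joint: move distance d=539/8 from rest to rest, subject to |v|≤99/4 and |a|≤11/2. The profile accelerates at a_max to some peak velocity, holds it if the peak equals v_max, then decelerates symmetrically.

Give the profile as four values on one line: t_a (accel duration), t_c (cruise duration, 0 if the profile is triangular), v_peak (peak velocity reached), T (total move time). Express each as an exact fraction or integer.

t_a=7/2 t_c=0 v_peak=77/4 T=7

(v_max)²/a_max = (99/4)²/(11/2) = 891/8
539/8 < 891/8 → triangular
v_peak = √(539/8·11/2) = √(5929/16) = 77/4
t_a = (77/4)/(11/2) = 7/2; t_c = 0
T = 2·7/2 = 7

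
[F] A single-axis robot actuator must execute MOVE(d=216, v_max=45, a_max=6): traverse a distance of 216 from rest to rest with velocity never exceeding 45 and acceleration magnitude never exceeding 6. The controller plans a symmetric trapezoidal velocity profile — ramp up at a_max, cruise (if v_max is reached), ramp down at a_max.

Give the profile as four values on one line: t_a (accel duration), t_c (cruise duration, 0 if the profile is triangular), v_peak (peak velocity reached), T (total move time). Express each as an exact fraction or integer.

t_a=6 t_c=0 v_peak=36 T=12

(v_max)²/a_max = 45²/6 = 675/2
216 < 675/2 so t_c = 0
v_peak = √(216·6) = √1296 = 36
t_a = 36/6 = 6; t_c = 0
T = 2·6 = 12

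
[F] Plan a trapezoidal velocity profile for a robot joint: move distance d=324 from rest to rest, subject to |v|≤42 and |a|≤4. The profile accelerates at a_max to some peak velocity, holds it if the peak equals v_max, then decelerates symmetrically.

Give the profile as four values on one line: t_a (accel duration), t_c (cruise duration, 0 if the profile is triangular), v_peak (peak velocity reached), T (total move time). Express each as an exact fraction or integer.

v_max²/a_max = 42²/4 = 441
324 < 441 so t_c = 0
v_peak = √(324·4) = √1296 = 36
t_a = 36/4 = 9; t_c = 0
T = 2·9 = 18

t_a=9 t_c=0 v_peak=36 T=18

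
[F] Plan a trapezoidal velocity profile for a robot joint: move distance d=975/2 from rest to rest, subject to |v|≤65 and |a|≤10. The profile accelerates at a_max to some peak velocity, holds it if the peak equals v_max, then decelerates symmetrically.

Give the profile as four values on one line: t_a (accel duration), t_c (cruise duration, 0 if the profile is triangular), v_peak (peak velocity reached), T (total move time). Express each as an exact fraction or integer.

t_a=13/2 t_c=1 v_peak=65 T=14

v_max²/a_max = 65²/10 = 845/2
975/2 ≥ 845/2 → trapezoidal
t_a = 65/10 = 13/2; v_peak = 65
d_cruise = 975/2 − 845/2 = 65; t_c = 65/65 = 1
T = 2·13/2 + 1 = 14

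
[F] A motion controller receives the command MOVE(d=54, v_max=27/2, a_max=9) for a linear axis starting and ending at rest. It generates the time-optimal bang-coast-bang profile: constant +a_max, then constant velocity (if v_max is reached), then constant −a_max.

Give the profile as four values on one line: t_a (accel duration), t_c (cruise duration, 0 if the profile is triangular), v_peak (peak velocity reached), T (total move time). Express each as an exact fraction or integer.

(v_max)²/a_max = (27/2)²/9 = 81/4
54 ≥ 81/4 so v_max reached
t_a = (27/2)/9 = 3/2; v_peak = 27/2
d_cruise = 54 − 81/4 = 135/4; t_c = (135/4)/(27/2) = 5/2
T = 2·3/2 + 5/2 = 11/2

t_a=3/2 t_c=5/2 v_peak=27/2 T=11/2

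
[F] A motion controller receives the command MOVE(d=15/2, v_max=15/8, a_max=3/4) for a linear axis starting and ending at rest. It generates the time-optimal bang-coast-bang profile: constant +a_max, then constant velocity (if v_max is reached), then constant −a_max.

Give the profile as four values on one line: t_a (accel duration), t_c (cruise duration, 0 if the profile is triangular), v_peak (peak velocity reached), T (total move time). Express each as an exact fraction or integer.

t_a=5/2 t_c=3/2 v_peak=15/8 T=13/2

(v_max)²/a_max = (15/8)²/(3/4) = 75/16
15/2 ≥ 75/16 → trapezoidal
t_a = (15/8)/(3/4) = 5/2; v_peak = 15/8
d_cruise = 15/2 − 75/16 = 45/16; t_c = (45/16)/(15/8) = 3/2
T = 2·5/2 + 3/2 = 13/2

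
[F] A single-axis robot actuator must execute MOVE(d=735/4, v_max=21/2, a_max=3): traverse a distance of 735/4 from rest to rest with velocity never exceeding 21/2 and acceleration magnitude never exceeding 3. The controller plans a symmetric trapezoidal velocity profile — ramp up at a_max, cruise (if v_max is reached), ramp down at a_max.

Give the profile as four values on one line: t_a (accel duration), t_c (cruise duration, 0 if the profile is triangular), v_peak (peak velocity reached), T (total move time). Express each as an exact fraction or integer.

t_a=7/2 t_c=14 v_peak=21/2 T=21

(v_max)²/a_max = (21/2)²/3 = 147/4
735/4 ≥ 147/4 ⇒ cruise phase
t_a = (21/2)/3 = 7/2; v_peak = 21/2
d_cruise = 735/4 − 147/4 = 147; t_c = 147/(21/2) = 14
T = 2·7/2 + 14 = 21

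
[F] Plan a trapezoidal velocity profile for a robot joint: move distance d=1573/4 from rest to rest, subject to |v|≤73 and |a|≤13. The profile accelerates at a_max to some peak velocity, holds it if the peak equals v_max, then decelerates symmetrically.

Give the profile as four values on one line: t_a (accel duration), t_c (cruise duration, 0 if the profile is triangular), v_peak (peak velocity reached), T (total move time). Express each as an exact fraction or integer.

v_max²/a_max = 73²/13 = 5329/13
1573/4 < 5329/13 ⇒ no cruise
v_peak = √(1573/4·13) = √(20449/4) = 143/2
t_a = (143/2)/13 = 11/2; t_c = 0
T = 2·11/2 = 11

t_a=11/2 t_c=0 v_peak=143/2 T=11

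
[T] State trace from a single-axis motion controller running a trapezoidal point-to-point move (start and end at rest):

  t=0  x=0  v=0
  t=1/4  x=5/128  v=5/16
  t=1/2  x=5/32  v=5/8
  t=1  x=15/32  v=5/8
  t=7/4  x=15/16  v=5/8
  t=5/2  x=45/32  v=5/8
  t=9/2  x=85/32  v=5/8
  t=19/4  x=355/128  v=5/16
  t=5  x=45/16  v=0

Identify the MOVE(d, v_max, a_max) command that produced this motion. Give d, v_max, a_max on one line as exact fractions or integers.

final state: t=5, x=45/16, v=0 → d = 45/16
a_max = (5/16−0)/(1/4−0) = 5/4
max v = 5/8 over t∈[1/2,9/2] → v_max = 5/8
check: 5/8·(1/2+4) = 45/16 ✓

d=45/16 v_max=5/8 a_max=5/4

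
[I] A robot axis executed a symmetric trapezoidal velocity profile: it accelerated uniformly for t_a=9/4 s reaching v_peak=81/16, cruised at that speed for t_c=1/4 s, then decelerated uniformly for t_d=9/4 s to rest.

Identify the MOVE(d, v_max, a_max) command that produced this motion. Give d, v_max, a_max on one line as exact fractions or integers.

d=405/32 v_max=81/16 a_max=9/4

a_max = (81/16)/(9/4) = 9/4
d_a = ½·81/16·9/4 = 729/128; d_c = 81/16·1/4 = 81/64
d = 2·729/128 + 81/64 = 405/32
t_c = 1/4 > 0 so v_max = 81/16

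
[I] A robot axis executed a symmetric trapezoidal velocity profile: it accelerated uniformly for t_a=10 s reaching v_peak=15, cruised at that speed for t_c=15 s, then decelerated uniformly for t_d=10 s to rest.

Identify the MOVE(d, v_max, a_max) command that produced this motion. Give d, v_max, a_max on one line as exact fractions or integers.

a_max = 15/10 = 3/2
d_a = ½·15·10 = 75; d_c = 15·15 = 225
d = 2·75 + 225 = 375
t_c = 15 > 0 so v_max = 15

d=375 v_max=15 a_max=3/2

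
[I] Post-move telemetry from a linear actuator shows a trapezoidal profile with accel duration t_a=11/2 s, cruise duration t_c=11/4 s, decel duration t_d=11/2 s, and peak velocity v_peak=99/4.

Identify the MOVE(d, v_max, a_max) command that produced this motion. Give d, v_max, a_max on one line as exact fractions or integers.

d=3267/16 v_max=99/4 a_max=9/2

a_max = (99/4)/(11/2) = 9/2
d_a = ½·99/4·11/2 = 1089/16; d_c = 99/4·11/4 = 1089/16
d = 2·1089/16 + 1089/16 = 3267/16
t_c = 11/4 > 0 ⇒ limit active, v_max = 99/4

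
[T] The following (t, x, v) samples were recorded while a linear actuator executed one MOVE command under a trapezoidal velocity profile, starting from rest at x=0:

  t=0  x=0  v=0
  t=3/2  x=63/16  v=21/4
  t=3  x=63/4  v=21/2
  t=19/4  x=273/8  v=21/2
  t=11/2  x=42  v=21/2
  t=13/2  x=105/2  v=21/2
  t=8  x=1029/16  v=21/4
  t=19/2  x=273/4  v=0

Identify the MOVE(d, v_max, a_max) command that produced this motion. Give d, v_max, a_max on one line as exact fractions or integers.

d=273/4 v_max=21/2 a_max=7/2

final state: t=19/2, x=273/4, v=0 → d = 273/4
a_max = (21/4−0)/(3/2−0) = 7/2
max v = 21/2 over t∈[3,13/2] → v_max = 21/2
check: 21/2·(3+7/2) = 273/4 ✓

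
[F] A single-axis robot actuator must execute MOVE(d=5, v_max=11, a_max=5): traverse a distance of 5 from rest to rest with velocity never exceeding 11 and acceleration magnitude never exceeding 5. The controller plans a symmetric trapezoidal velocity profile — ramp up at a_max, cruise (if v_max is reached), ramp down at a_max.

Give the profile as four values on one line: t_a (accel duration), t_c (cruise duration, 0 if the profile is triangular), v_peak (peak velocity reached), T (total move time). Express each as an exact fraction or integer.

t_a=1 t_c=0 v_peak=5 T=2

(v_max)²/a_max = 11²/5 = 121/5
5 < 121/5 so t_c = 0
v_peak = √(5·5) = √25 = 5
t_a = 5/5 = 1; t_c = 0
T = 2·1 = 2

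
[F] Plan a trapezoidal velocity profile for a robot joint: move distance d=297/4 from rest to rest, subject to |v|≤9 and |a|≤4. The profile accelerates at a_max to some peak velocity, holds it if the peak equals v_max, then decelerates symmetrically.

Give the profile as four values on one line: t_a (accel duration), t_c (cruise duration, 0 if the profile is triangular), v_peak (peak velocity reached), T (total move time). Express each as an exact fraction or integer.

t_a=9/4 t_c=6 v_peak=9 T=21/2

v_max²/a_max = 9²/4 = 81/4
297/4 ≥ 81/4 → trapezoidal
t_a = 9/4; v_peak = 9
d_cruise = 297/4 − 81/4 = 54; t_c = 54/9 = 6
T = 2·9/4 + 6 = 21/2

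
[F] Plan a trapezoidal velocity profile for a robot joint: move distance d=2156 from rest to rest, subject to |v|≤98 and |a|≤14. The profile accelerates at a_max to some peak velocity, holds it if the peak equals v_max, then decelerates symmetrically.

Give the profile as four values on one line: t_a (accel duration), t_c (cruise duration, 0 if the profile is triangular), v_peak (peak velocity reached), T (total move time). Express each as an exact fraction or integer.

t_a=7 t_c=15 v_peak=98 T=29

(v_max)²/a_max = 98²/14 = 686
2156 ≥ 686 → trapezoidal
t_a = 98/14 = 7; v_peak = 98
d_cruise = 2156 − 686 = 1470; t_c = 1470/98 = 15
T = 2·7 + 15 = 29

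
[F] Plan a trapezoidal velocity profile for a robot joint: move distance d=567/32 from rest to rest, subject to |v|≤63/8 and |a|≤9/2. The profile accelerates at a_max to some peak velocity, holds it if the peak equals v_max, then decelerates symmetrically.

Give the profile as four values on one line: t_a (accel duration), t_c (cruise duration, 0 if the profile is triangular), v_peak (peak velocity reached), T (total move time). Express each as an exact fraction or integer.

v_max²/a_max = (63/8)²/(9/2) = 441/32
567/32 ≥ 441/32 ⇒ cruise phase
t_a = (63/8)/(9/2) = 7/4; v_peak = 63/8
d_cruise = 567/32 − 441/32 = 63/16; t_c = (63/16)/(63/8) = 1/2
T = 2·7/4 + 1/2 = 4

t_a=7/4 t_c=1/2 v_peak=63/8 T=4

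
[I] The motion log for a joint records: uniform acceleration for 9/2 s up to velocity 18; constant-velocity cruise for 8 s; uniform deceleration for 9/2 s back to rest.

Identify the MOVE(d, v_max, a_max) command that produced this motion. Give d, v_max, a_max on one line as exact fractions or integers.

a_max = 18/(9/2) = 4
d_a = ½·18·9/2 = 81/2; d_c = 18·8 = 144
d = 2·81/2 + 144 = 225
t_c = 8 > 0 ⇒ limit active, v_max = 18

d=225 v_max=18 a_max=4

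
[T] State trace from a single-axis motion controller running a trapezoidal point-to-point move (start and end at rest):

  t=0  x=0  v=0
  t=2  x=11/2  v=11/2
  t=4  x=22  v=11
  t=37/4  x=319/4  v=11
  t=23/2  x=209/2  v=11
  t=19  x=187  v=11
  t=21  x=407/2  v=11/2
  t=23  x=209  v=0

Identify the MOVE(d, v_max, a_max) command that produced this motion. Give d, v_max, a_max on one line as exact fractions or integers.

d=209 v_max=11 a_max=11/4

final state: t=23, x=209, v=0 → d = 209
a_max = (11/2−0)/(2−0) = 11/4
max v = 11 over t∈[4,19] → v_max = 11
check: 11·(4+15) = 209 ✓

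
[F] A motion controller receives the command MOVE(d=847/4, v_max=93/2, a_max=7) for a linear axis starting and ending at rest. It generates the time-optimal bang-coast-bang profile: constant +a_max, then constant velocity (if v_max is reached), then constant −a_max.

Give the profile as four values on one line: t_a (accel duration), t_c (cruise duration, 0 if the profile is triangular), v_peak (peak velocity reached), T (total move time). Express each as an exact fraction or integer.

vₘ²/aₘ = (93/2)²/7 = 8649/28
847/4 < 8649/28 so t_c = 0
v_peak = √(847/4·7) = √(5929/4) = 77/2
t_a = (77/2)/7 = 11/2; t_c = 0
T = 2·11/2 = 11

t_a=11/2 t_c=0 v_peak=77/2 T=11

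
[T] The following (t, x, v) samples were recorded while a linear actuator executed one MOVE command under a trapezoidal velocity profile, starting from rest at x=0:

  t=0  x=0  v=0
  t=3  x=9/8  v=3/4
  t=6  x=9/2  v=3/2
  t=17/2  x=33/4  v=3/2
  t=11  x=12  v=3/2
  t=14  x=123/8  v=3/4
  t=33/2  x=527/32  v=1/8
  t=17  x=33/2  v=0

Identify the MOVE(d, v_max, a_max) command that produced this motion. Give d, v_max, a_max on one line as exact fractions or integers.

d=33/2 v_max=3/2 a_max=1/4

final state: t=17, x=33/2, v=0 → d = 33/2
a_max = (3/4−0)/(3−0) = 1/4
max v = 3/2 over t∈[6,11] → v_max = 3/2
check: 3/2·(6+5) = 33/2 ✓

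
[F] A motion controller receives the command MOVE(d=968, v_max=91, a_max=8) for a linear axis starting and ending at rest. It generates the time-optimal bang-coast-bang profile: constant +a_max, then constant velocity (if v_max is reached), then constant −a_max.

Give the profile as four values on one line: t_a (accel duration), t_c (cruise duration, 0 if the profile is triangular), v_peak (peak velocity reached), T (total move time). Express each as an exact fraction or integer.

t_a=11 t_c=0 v_peak=88 T=22

vₘ²/aₘ = 91²/8 = 8281/8
968 < 8281/8 ⇒ no cruise
v_peak = √(968·8) = √7744 = 88
t_a = 88/8 = 11; t_c = 0
T = 2·11 = 22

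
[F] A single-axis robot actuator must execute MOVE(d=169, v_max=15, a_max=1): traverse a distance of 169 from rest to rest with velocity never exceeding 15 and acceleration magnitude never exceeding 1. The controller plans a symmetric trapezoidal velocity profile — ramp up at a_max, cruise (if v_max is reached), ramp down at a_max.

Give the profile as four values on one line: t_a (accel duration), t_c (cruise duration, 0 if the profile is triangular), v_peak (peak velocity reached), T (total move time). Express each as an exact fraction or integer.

(v_max)²/a_max = 15²/1 = 225
169 < 225 so t_c = 0
v_peak = √(169·1) = √169 = 13
t_a = 13/1 = 13; t_c = 0
T = 2·13 = 26

t_a=13 t_c=0 v_peak=13 T=26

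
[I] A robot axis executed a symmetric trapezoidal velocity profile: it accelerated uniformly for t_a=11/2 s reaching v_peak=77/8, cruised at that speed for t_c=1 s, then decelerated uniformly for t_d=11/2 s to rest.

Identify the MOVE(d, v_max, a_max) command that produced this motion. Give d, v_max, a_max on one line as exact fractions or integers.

d=1001/16 v_max=77/8 a_max=7/4

a_max = (77/8)/(11/2) = 7/4
d_a = ½·77/8·11/2 = 847/32; d_c = 77/8·1 = 77/8
d = 2·847/32 + 77/8 = 1001/16
t_c = 1 > 0 → v_max = v_peak = 77/8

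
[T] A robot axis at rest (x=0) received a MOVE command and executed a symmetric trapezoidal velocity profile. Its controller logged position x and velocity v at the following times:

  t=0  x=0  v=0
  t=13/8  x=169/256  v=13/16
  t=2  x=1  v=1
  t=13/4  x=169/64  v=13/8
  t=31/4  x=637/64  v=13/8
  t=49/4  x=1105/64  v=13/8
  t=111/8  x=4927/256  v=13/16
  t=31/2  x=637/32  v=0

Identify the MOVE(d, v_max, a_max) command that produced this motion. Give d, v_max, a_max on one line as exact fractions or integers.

final state: t=31/2, x=637/32, v=0 → d = 637/32
a_max = (13/16−0)/(13/8−0) = 1/2
max v = 13/8 over t∈[13/4,49/4] → v_max = 13/8
check: 13/8·(13/4+9) = 637/32 ✓

d=637/32 v_max=13/8 a_max=1/2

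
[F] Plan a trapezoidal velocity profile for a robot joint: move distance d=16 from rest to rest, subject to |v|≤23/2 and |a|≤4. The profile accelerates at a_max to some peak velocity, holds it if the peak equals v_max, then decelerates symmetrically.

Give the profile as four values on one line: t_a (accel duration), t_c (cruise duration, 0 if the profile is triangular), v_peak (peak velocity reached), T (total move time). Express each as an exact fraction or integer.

t_a=2 t_c=0 v_peak=8 T=4

(v_max)²/a_max = (23/2)²/4 = 529/16
16 < 529/16 ⇒ no cruise
v_peak = √(16·4) = √64 = 8
t_a = 8/4 = 2; t_c = 0
T = 2·2 = 4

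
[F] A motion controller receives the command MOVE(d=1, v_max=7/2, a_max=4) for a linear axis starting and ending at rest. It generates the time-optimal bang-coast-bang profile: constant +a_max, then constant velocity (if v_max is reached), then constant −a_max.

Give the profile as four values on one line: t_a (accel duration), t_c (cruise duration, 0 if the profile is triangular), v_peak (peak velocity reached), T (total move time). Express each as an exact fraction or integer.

v_max²/a_max = (7/2)²/4 = 49/16
1 < 49/16 ⇒ no cruise
v_peak = √(1·4) = √4 = 2
t_a = 2/4 = 1/2; t_c = 0
T = 2·1/2 = 1

t_a=1/2 t_c=0 v_peak=2 T=1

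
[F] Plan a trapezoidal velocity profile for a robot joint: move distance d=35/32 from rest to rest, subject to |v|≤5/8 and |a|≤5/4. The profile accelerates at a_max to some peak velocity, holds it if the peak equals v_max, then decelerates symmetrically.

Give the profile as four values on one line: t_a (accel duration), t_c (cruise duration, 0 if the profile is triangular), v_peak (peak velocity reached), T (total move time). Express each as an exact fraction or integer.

t_a=1/2 t_c=5/4 v_peak=5/8 T=9/4

v_max²/a_max = (5/8)²/(5/4) = 5/16
35/32 ≥ 5/16 ⇒ cruise phase
t_a = (5/8)/(5/4) = 1/2; v_peak = 5/8
d_cruise = 35/32 − 5/16 = 25/32; t_c = (25/32)/(5/8) = 5/4
T = 2·1/2 + 5/4 = 9/4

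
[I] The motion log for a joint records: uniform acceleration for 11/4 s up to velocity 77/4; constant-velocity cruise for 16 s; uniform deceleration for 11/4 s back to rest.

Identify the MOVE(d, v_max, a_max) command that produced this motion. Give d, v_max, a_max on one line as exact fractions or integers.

d=5775/16 v_max=77/4 a_max=7

a_max = (77/4)/(11/4) = 7
d_a = ½·77/4·11/4 = 847/32; d_c = 77/4·16 = 308
d = 2·847/32 + 308 = 5775/16
t_c = 16 > 0 ⇒ limit active, v_max = 77/4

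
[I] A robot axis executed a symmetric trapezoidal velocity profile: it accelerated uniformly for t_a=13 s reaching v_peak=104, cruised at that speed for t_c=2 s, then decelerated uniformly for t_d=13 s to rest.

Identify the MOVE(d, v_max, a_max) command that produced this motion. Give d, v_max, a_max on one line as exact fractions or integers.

d=1560 v_max=104 a_max=8

a_max = 104/13 = 8
d_a = ½·104·13 = 676; d_c = 104·2 = 208
d = 2·676 + 208 = 1560
t_c = 2 > 0 → v_max = v_peak = 104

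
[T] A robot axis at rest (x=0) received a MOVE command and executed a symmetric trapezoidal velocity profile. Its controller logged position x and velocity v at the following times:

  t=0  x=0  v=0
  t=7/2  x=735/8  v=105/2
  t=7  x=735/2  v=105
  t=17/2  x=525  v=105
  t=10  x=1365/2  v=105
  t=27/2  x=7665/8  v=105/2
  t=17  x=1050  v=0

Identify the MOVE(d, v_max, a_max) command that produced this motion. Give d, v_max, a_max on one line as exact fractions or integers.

d=1050 v_max=105 a_max=15

final state: t=17, x=1050, v=0 → d = 1050
a_max = (105/2−0)/(7/2−0) = 15
max v = 105 over t∈[7,10] → v_max = 105
check: 105·(7+3) = 1050 ✓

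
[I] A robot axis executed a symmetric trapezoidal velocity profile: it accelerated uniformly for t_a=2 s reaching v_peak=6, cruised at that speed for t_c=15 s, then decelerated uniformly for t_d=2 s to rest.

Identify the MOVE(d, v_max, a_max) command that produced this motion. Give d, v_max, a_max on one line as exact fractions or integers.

a_max = 6/2 = 3
d_a = ½·6·2 = 6; d_c = 6·15 = 90
d = 2·6 + 90 = 102
t_c = 15 > 0 so v_max = 6

d=102 v_max=6 a_max=3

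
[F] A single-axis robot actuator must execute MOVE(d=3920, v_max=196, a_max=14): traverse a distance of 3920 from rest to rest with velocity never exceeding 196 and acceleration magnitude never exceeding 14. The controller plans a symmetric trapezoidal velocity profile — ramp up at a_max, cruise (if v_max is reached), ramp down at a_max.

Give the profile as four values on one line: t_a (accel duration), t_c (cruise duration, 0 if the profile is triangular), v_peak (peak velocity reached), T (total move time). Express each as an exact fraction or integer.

v_max²/a_max = 196²/14 = 2744
3920 ≥ 2744 ⇒ cruise phase
t_a = 196/14 = 14; v_peak = 196
d_cruise = 3920 − 2744 = 1176; t_c = 1176/196 = 6
T = 2·14 + 6 = 34

t_a=14 t_c=6 v_peak=196 T=34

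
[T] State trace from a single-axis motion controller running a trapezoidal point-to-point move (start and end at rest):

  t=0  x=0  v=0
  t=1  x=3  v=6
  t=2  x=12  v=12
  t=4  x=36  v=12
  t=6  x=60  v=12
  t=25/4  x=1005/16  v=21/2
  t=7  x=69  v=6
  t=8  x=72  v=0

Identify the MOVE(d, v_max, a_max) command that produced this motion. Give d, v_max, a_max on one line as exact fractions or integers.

d=72 v_max=12 a_max=6

final state: t=8, x=72, v=0 → d = 72
a_max = (6−0)/(1−0) = 6
max v = 12 over t∈[2,6] → v_max = 12
check: 12·(2+4) = 72 ✓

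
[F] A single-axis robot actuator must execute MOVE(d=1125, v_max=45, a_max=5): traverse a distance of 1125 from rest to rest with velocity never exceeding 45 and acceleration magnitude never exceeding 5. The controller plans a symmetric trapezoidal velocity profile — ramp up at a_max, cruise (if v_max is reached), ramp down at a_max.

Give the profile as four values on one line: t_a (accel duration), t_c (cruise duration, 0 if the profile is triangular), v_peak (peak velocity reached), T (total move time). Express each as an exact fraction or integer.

t_a=9 t_c=16 v_peak=45 T=34

(v_max)²/a_max = 45²/5 = 405
1125 ≥ 405 ⇒ cruise phase
t_a = 45/5 = 9; v_peak = 45
d_cruise = 1125 − 405 = 720; t_c = 720/45 = 16
T = 2·9 + 16 = 34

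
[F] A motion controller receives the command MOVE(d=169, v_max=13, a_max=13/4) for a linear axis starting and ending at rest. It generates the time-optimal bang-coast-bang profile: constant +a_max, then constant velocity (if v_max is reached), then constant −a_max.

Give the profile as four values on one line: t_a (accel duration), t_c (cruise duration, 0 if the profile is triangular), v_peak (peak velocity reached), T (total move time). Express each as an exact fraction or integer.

t_a=4 t_c=9 v_peak=13 T=17

v_max²/a_max = 13²/(13/4) = 52
169 ≥ 52 ⇒ cruise phase
t_a = 13/(13/4) = 4; v_peak = 13
d_cruise = 169 − 52 = 117; t_c = 117/13 = 9
T = 2·4 + 9 = 17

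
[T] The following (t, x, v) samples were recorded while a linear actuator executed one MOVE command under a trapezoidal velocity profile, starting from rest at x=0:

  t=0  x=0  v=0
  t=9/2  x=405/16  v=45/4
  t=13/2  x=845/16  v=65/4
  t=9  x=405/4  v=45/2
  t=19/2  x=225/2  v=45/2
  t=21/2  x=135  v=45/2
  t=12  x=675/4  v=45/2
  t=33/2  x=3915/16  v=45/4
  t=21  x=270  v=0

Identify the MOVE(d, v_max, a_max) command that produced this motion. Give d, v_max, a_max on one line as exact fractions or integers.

final state: t=21, x=270, v=0 → d = 270
a_max = (45/4−0)/(9/2−0) = 5/2
max v = 45/2 over t∈[9,12] → v_max = 45/2
check: 45/2·(9+3) = 270 ✓

d=270 v_max=45/2 a_max=5/2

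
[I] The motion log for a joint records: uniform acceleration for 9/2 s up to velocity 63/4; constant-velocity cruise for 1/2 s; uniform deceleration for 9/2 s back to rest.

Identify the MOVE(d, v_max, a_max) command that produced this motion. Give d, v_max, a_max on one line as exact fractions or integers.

d=315/4 v_max=63/4 a_max=7/2

a_max = (63/4)/(9/2) = 7/2
d_a = ½·63/4·9/2 = 567/16; d_c = 63/4·1/2 = 63/8
d = 2·567/16 + 63/8 = 315/4
t_c = 1/2 > 0 → v_max = v_peak = 63/4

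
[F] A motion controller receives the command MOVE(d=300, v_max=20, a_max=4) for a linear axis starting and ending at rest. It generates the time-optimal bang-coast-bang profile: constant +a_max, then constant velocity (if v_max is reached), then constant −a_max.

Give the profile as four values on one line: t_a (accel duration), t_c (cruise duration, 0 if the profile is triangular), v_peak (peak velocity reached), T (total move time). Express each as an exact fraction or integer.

(v_max)²/a_max = 20²/4 = 100
300 ≥ 100 ⇒ cruise phase
t_a = 20/4 = 5; v_peak = 20
d_cruise = 300 − 100 = 200; t_c = 200/20 = 10
T = 2·5 + 10 = 20

t_a=5 t_c=10 v_peak=20 T=20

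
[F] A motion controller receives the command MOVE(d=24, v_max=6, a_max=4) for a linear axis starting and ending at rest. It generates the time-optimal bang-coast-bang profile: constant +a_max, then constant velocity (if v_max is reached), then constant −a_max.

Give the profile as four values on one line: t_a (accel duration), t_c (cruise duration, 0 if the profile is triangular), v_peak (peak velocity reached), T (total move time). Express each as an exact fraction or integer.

(v_max)²/a_max = 6²/4 = 9
24 ≥ 9 → trapezoidal
t_a = 6/4 = 3/2; v_peak = 6
d_cruise = 24 − 9 = 15; t_c = 15/6 = 5/2
T = 2·3/2 + 5/2 = 11/2

t_a=3/2 t_c=5/2 v_peak=6 T=11/2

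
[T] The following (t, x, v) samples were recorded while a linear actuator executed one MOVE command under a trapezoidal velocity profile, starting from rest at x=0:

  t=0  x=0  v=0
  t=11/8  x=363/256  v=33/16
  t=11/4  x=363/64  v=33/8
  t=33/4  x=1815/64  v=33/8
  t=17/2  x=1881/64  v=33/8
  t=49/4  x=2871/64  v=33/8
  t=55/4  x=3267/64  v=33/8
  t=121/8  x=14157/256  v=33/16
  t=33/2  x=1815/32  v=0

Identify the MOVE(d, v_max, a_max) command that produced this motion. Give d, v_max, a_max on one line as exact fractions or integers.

d=1815/32 v_max=33/8 a_max=3/2

final state: t=33/2, x=1815/32, v=0 → d = 1815/32
a_max = (33/16−0)/(11/8−0) = 3/2
max v = 33/8 over t∈[11/4,55/4] → v_max = 33/8
check: 33/8·(11/4+11) = 1815/32 ✓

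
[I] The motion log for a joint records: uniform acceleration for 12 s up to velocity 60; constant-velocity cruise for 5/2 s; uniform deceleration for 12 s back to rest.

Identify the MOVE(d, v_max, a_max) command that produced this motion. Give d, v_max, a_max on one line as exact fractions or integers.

d=870 v_max=60 a_max=5

a_max = 60/12 = 5
d_a = ½·60·12 = 360; d_c = 60·5/2 = 150
d = 2·360 + 150 = 870
t_c = 5/2 > 0 ⇒ limit active, v_max = 60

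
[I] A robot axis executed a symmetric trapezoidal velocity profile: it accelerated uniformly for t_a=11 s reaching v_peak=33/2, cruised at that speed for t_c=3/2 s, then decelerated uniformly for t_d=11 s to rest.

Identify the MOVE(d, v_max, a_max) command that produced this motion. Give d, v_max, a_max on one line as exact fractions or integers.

d=825/4 v_max=33/2 a_max=3/2

a_max = (33/2)/11 = 3/2
d_a = ½·33/2·11 = 363/4; d_c = 33/2·3/2 = 99/4
d = 2·363/4 + 99/4 = 825/4
t_c = 3/2 > 0 ⇒ limit active, v_max = 33/2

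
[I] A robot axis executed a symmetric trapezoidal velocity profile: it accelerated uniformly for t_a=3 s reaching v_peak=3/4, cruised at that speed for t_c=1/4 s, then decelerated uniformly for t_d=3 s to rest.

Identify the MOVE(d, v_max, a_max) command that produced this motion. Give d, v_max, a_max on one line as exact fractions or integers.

a_max = (3/4)/3 = 1/4
d_a = ½·3/4·3 = 9/8; d_c = 3/4·1/4 = 3/16
d = 2·9/8 + 3/16 = 39/16
t_c = 1/4 > 0 so v_max = 3/4

d=39/16 v_max=3/4 a_max=1/4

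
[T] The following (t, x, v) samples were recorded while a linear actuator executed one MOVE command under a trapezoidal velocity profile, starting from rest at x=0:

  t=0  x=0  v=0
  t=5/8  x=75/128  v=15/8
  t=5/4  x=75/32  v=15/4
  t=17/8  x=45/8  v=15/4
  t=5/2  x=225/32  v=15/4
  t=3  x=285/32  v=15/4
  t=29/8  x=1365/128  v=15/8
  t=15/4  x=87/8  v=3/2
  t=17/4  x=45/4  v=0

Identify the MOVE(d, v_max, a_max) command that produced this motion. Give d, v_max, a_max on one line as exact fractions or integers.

d=45/4 v_max=15/4 a_max=3

final state: t=17/4, x=45/4, v=0 → d = 45/4
a_max = (15/8−0)/(5/8−0) = 3
max v = 15/4 over t∈[5/4,3] → v_max = 15/4
check: 15/4·(5/4+7/4) = 45/4 ✓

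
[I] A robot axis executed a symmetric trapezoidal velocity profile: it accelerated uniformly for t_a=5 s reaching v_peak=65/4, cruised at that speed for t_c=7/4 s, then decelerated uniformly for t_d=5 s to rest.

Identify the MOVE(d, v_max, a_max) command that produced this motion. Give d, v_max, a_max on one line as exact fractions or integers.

d=1755/16 v_max=65/4 a_max=13/4

a_max = (65/4)/5 = 13/4
d_a = ½·65/4·5 = 325/8; d_c = 65/4·7/4 = 455/16
d = 2·325/8 + 455/16 = 1755/16
t_c = 7/4 > 0 → v_max = v_peak = 65/4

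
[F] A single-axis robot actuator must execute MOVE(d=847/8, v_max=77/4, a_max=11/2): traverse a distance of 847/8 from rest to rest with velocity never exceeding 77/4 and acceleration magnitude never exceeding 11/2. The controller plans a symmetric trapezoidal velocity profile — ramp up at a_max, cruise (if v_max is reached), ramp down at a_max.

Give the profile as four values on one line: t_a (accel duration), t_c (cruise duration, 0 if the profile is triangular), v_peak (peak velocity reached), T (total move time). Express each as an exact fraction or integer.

(v_max)²/a_max = (77/4)²/(11/2) = 539/8
847/8 ≥ 539/8 ⇒ cruise phase
t_a = (77/4)/(11/2) = 7/2; v_peak = 77/4
d_cruise = 847/8 − 539/8 = 77/2; t_c = (77/2)/(77/4) = 2
T = 2·7/2 + 2 = 9

t_a=7/2 t_c=2 v_peak=77/4 T=9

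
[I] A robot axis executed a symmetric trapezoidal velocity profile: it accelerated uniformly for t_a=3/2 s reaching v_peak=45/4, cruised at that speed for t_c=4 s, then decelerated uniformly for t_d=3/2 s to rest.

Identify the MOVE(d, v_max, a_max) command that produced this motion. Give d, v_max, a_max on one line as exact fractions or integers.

d=495/8 v_max=45/4 a_max=15/2

a_max = (45/4)/(3/2) = 15/2
d_a = ½·45/4·3/2 = 135/16; d_c = 45/4·4 = 45
d = 2·135/16 + 45 = 495/8
t_c = 4 > 0 ⇒ limit active, v_max = 45/4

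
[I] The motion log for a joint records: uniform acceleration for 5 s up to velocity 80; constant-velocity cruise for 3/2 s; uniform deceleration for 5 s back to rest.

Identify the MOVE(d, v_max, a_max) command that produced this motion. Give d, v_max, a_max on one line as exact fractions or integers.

d=520 v_max=80 a_max=16

a_max = 80/5 = 16
d_a = ½·80·5 = 200; d_c = 80·3/2 = 120
d = 2·200 + 120 = 520
t_c = 3/2 > 0 ⇒ limit active, v_max = 80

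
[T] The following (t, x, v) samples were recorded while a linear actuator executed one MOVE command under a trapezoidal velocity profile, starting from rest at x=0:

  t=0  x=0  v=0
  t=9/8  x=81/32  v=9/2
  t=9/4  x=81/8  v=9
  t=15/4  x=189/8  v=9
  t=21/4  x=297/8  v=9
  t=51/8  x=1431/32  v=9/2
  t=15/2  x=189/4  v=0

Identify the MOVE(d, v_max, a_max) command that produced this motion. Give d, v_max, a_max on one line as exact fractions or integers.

final state: t=15/2, x=189/4, v=0 → d = 189/4
a_max = (9/2−0)/(9/8−0) = 4
max v = 9 over t∈[9/4,21/4] → v_max = 9
check: 9·(9/4+3) = 189/4 ✓

d=189/4 v_max=9 a_max=4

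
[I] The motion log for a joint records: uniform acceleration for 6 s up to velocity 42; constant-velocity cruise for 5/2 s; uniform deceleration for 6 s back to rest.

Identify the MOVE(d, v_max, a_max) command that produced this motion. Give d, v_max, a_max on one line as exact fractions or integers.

a_max = 42/6 = 7
d_a = ½·42·6 = 126; d_c = 42·5/2 = 105
d = 2·126 + 105 = 357
t_c = 5/2 > 0 so v_max = 42

d=357 v_max=42 a_max=7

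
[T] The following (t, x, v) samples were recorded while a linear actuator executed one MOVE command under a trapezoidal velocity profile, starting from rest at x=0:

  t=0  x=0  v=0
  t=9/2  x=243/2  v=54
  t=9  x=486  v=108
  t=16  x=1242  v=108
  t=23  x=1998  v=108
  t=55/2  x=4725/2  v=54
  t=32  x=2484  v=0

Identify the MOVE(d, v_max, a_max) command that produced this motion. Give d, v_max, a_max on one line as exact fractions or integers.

final state: t=32, x=2484, v=0 → d = 2484
a_max = (54−0)/(9/2−0) = 12
max v = 108 over t∈[9,23] → v_max = 108
check: 108·(9+14) = 2484 ✓

d=2484 v_max=108 a_max=12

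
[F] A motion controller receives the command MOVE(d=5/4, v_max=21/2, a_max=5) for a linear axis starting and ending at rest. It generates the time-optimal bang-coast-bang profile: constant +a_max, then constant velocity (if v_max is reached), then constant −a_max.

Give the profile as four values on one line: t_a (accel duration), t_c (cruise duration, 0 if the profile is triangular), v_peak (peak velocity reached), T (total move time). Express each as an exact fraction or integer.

vₘ²/aₘ = (21/2)²/5 = 441/20
5/4 < 441/20 → triangular
v_peak = √(5/4·5) = √(25/4) = 5/2
t_a = (5/2)/5 = 1/2; t_c = 0
T = 2·1/2 = 1

t_a=1/2 t_c=0 v_peak=5/2 T=1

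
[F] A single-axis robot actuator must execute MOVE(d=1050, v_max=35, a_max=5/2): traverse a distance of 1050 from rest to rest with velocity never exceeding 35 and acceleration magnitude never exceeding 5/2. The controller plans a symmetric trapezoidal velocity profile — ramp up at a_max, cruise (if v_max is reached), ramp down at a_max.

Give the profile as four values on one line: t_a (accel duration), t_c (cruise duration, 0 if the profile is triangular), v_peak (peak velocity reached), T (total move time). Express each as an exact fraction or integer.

t_a=14 t_c=16 v_peak=35 T=44

v_max²/a_max = 35²/(5/2) = 490
1050 ≥ 490 → trapezoidal
t_a = 35/(5/2) = 14; v_peak = 35
d_cruise = 1050 − 490 = 560; t_c = 560/35 = 16
T = 2·14 + 16 = 44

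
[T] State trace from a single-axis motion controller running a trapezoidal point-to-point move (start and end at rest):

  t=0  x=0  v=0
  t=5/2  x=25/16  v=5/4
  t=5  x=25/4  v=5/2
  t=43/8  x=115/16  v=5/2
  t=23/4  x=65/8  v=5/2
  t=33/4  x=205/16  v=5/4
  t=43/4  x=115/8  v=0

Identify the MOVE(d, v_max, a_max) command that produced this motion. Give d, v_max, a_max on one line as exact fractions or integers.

d=115/8 v_max=5/2 a_max=1/2

final state: t=43/4, x=115/8, v=0 → d = 115/8
a_max = (5/4−0)/(5/2−0) = 1/2
max v = 5/2 over t∈[5,23/4] → v_max = 5/2
check: 5/2·(5+3/4) = 115/8 ✓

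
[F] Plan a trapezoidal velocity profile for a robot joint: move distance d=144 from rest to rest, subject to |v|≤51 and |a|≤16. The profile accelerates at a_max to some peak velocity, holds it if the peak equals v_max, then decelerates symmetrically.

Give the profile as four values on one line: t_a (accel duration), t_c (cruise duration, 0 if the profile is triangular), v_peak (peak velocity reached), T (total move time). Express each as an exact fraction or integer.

t_a=3 t_c=0 v_peak=48 T=6

(v_max)²/a_max = 51²/16 = 2601/16
144 < 2601/16 so t_c = 0
v_peak = √(144·16) = √2304 = 48
t_a = 48/16 = 3; t_c = 0
T = 2·3 = 6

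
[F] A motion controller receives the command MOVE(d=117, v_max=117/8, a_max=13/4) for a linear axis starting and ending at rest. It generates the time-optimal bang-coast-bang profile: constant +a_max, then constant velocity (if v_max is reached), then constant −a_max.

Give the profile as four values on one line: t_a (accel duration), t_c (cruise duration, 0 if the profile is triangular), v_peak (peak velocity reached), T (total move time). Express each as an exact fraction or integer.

t_a=9/2 t_c=7/2 v_peak=117/8 T=25/2

vₘ²/aₘ = (117/8)²/(13/4) = 1053/16
117 ≥ 1053/16 so v_max reached
t_a = (117/8)/(13/4) = 9/2; v_peak = 117/8
d_cruise = 117 − 1053/16 = 819/16; t_c = (819/16)/(117/8) = 7/2
T = 2·9/2 + 7/2 = 25/2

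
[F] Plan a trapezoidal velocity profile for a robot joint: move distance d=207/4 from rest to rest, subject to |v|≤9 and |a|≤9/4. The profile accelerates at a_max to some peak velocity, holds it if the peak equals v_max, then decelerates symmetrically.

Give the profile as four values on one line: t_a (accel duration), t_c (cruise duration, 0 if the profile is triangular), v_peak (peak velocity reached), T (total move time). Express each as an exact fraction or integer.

t_a=4 t_c=7/4 v_peak=9 T=39/4

v_max²/a_max = 9²/(9/4) = 36
207/4 ≥ 36 so v_max reached
t_a = 9/(9/4) = 4; v_peak = 9
d_cruise = 207/4 − 36 = 63/4; t_c = (63/4)/9 = 7/4
T = 2·4 + 7/4 = 39/4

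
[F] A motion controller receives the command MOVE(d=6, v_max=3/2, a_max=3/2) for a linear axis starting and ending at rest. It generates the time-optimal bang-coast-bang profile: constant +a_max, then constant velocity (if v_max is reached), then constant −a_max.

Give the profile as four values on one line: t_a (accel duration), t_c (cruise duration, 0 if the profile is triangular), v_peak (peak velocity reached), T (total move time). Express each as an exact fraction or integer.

vₘ²/aₘ = (3/2)²/(3/2) = 3/2
6 ≥ 3/2 so v_max reached
t_a = (3/2)/(3/2) = 1; v_peak = 3/2
d_cruise = 6 − 3/2 = 9/2; t_c = (9/2)/(3/2) = 3
T = 2·1 + 3 = 5

t_a=1 t_c=3 v_peak=3/2 T=5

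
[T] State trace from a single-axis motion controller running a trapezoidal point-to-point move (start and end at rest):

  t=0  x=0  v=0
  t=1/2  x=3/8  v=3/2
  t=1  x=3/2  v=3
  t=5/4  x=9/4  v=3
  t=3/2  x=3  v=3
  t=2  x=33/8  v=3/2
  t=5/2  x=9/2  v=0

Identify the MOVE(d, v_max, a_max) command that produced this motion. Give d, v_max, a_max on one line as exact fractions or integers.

d=9/2 v_max=3 a_max=3

final state: t=5/2, x=9/2, v=0 → d = 9/2
a_max = (3/2−0)/(1/2−0) = 3
max v = 3 over t∈[1,3/2] → v_max = 3
check: 3·(1+1/2) = 9/2 ✓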